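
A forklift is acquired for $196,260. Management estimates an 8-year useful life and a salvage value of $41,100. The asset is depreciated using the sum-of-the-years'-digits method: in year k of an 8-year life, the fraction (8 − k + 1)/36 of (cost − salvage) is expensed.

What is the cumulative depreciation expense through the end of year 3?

Depreciable base = $196,260 − $41,100 = $155,160.
Sum of the years' digits = 8+7+6+5+4+3+2+1 = 36.
Year 1: $155,160 × 8/36 = $34,480. Book value $161,780.
Year 2: $155,160 × 7/36 = $30,170. Book value $131,610.
Year 3: $155,160 × 6/36 = $25,860. Book value $105,750.
Accumulated through year 3 = $196,260 − $105,750 = $90,510.

$90,510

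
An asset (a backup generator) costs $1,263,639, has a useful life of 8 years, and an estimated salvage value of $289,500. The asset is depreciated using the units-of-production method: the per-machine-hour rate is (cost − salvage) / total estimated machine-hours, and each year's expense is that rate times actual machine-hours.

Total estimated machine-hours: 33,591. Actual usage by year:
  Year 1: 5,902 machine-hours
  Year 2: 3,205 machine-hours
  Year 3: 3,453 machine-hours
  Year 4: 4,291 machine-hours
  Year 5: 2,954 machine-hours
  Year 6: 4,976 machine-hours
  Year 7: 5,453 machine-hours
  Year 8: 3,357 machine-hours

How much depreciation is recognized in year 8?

$97,353

Depreciable base = $1,263,639 − $289,500 = $974,139.
Rate = $974,139 / 33,591 machine-hours = $29 per machine-hour.
Year 1: 5,902 × $29 = $171,158. Book value $1,092,481.
Year 2: 3,205 × $29 = $92,945. Book value $999,536.
Year 3: 3,453 × $29 = $100,137. Book value $899,399.
Year 4: 4,291 × $29 = $124,439. Book value $774,960.
Year 5: 2,954 × $29 = $85,666. Book value $689,294.
Year 6: 4,976 × $29 = $144,304. Book value $544,990.
Year 7: 5,453 × $29 = $158,137. Book value $386,853.
Year 8: 3,357 × $29 = $97,353. Book value $289,500.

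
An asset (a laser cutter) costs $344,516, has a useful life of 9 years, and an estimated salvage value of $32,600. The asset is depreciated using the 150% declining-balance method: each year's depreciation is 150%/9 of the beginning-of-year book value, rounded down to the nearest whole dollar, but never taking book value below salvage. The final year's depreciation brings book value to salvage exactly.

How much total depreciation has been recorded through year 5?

Depreciable base = $344,516 − $32,600 = $311,916.
Year 1: ⌊$344,516 × 150%/9⌋ = $57,419. Book value $287,097.
Year 2: ⌊$287,097 × 150%/9⌋ = $47,849. Book value $239,248.
Year 3: ⌊$239,248 × 150%/9⌋ = $39,874. Book value $199,374.
Year 4: ⌊$199,374 × 150%/9⌋ = $33,229. Book value $166,145.
Year 5: ⌊$166,145 × 150%/9⌋ = $27,690. Book value $138,455.
Accumulated through year 5 = $344,516 − $138,455 = $206,061.

$206,061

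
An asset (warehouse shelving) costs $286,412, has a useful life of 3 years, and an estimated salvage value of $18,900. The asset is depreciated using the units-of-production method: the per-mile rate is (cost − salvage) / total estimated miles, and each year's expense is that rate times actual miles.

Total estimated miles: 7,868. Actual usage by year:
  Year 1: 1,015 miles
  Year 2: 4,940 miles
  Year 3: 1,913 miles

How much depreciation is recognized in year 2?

$167,960

Depreciable base = $286,412 − $18,900 = $267,512.
Rate = $267,512 / 7,868 miles = $34 per mile.
Year 1: 1,015 × $34 = $34,510. Book value $251,902.
Year 2: 4,940 × $34 = $167,960. Book value $83,942.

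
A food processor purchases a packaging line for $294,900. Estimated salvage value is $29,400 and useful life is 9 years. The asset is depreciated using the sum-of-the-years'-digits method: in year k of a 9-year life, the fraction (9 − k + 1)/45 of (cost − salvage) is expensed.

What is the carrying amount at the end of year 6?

Depreciable base = $294,900 − $29,400 = $265,500.
Sum of the years' digits = 9+8+7+6+5+4+3+2+1 = 45.
Year 1: $265,500 × 9/45 = $53,100. Book value $241,800.
Year 2: $265,500 × 8/45 = $47,200. Book value $194,600.
Year 3: $265,500 × 7/45 = $41,300. Book value $153,300.
Year 4: $265,500 × 6/45 = $35,400. Book value $117,900.
Year 5: $265,500 × 5/45 = $29,500. Book value $88,400.
Year 6: $265,500 × 4/45 = $23,600. Book value $64,800.

$64,800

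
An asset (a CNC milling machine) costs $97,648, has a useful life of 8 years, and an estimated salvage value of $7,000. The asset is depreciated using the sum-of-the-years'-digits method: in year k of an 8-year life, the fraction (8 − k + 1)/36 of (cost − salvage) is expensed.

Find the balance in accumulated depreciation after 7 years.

$88,130

Depreciable base = $97,648 − $7,000 = $90,648.
Sum of the years' digits = 8+7+6+5+4+3+2+1 = 36.
Year 1: $90,648 × 8/36 = $20,144. Book value $77,504.
Year 2: $90,648 × 7/36 = $17,626. Book value $59,878.
Year 3: $90,648 × 6/36 = $15,108. Book value $44,770.
Year 4: $90,648 × 5/36 = $12,590. Book value $32,180.
Year 5: $90,648 × 4/36 = $10,072. Book value $22,108.
Year 6: $90,648 × 3/36 = $7,554. Book value $14,554.
Year 7: $90,648 × 2/36 = $5,036. Book value $9,518.
Accumulated through year 7 = $97,648 − $9,518 = $88,130.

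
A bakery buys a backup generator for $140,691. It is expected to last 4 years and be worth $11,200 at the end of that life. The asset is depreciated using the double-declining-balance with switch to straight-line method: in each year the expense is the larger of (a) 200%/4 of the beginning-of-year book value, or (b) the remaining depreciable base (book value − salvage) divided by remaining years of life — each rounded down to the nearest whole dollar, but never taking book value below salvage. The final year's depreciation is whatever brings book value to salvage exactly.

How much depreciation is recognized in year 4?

Depreciable base = $140,691 − $11,200 = $129,491.
Year 1: DB = ⌊$140,691 × 200%/4⌋ = $70,345; SL = ⌊$129,491/4⌋ = $32,372 → take DB $70,345. Book value $70,346.
Year 2: DB = ⌊$70,346 × 200%/4⌋ = $35,173; SL = ⌊$59,146/3⌋ = $19,715 → take DB $35,173. Book value $35,173.
Year 3: DB = ⌊$35,173 × 200%/4⌋ = $17,586; SL = ⌊$23,973/2⌋ = $11,986 → take DB $17,586. Book value $17,587.
Year 4 (final): $17,587 − $11,200 = $6,387. Book value $11,200.

$6,387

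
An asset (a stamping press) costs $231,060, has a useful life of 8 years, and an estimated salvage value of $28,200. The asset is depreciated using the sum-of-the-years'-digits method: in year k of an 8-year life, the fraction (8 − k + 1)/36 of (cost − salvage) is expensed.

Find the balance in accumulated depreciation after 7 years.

$197,225

Depreciable base = $231,060 − $28,200 = $202,860.
Sum of the years' digits = 8+7+6+5+4+3+2+1 = 36.
Year 1: $202,860 × 8/36 = $45,080. Book value $185,980.
Year 2: $202,860 × 7/36 = $39,445. Book value $146,535.
Year 3: $202,860 × 6/36 = $33,810. Book value $112,725.
Year 4: $202,860 × 5/36 = $28,175. Book value $84,550.
Year 5: $202,860 × 4/36 = $22,540. Book value $62,010.
Year 6: $202,860 × 3/36 = $16,905. Book value $45,105.
Year 7: $202,860 × 2/36 = $11,270. Book value $33,835.
Accumulated through year 7 = $231,060 − $33,835 = $197,225.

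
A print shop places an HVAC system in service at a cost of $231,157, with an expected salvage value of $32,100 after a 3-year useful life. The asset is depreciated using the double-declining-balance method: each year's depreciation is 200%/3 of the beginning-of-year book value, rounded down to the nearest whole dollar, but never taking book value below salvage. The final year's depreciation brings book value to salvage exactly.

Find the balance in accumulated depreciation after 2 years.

Depreciable base = $231,157 − $32,100 = $199,057.
Year 1: ⌊$231,157 × 200%/3⌋ = $154,104. Book value $77,053.
Year 2: ⌊$77,053 × 200%/3⌋ = $51,368, capped at $44,953. Book value $32,100.
Accumulated through year 2 = $231,157 − $32,100 = $199,057.

$199,057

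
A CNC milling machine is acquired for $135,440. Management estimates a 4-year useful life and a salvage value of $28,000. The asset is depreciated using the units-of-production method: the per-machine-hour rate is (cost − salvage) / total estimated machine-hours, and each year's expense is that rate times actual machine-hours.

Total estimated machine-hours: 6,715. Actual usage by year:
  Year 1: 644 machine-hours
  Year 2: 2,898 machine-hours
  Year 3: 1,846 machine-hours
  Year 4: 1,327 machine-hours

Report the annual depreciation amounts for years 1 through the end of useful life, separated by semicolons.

Depreciable base = $135,440 − $28,000 = $107,440.
Rate = $107,440 / 6,715 machine-hours = $16 per machine-hour.
Year 1: 644 × $16 = $10,304. Book value $125,136.
Year 2: 2,898 × $16 = $46,368. Book value $78,768.
Year 3: 1,846 × $16 = $29,536. Book value $49,232.
Year 4: 1,327 × $16 = $21,232. Book value $28,000.

$10,304; $46,368; $29,536; $21,232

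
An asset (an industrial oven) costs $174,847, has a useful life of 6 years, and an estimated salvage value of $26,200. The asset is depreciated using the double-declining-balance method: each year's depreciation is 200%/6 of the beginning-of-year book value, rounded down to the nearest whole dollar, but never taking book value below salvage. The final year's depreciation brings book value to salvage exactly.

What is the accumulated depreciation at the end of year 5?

Depreciable base = $174,847 − $26,200 = $148,647.
Year 1: ⌊$174,847 × 200%/6⌋ = $58,282. Book value $116,565.
Year 2: ⌊$116,565 × 200%/6⌋ = $38,855. Book value $77,710.
Year 3: ⌊$77,710 × 200%/6⌋ = $25,903. Book value $51,807.
Year 4: ⌊$51,807 × 200%/6⌋ = $17,269. Book value $34,538.
Year 5: ⌊$34,538 × 200%/6⌋ = $11,512, capped at $8,338. Book value $26,200.
Accumulated through year 5 = $174,847 − $26,200 = $148,647.

$148,647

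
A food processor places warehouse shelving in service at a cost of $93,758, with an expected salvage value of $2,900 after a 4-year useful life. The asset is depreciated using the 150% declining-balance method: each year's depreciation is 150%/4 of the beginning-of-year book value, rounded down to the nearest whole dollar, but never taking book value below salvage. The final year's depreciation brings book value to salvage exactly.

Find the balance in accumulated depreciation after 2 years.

Depreciable base = $93,758 − $2,900 = $90,858.
Year 1: ⌊$93,758 × 150%/4⌋ = $35,159. Book value $58,599.
Year 2: ⌊$58,599 × 150%/4⌋ = $21,974. Book value $36,625.
Accumulated through year 2 = $93,758 − $36,625 = $57,133.

$57,133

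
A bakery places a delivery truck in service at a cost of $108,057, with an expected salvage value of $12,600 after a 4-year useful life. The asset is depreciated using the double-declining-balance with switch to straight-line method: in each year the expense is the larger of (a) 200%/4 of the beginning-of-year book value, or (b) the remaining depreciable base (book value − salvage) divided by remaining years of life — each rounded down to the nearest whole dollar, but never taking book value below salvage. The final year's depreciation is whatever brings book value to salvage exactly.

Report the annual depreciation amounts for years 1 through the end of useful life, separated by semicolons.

$54,028; $27,014; $13,507; $908

Depreciable base = $108,057 − $12,600 = $95,457.
Year 1: DB = ⌊$108,057 × 200%/4⌋ = $54,028; SL = ⌊$95,457/4⌋ = $23,864 → take DB $54,028. Book value $54,029.
Year 2: DB = ⌊$54,029 × 200%/4⌋ = $27,014; SL = ⌊$41,429/3⌋ = $13,809 → take DB $27,014. Book value $27,015.
Year 3: DB = ⌊$27,015 × 200%/4⌋ = $13,507; SL = ⌊$14,415/2⌋ = $7,207 → take DB $13,507. Book value $13,508.
Year 4 (final): $13,508 − $12,600 = $908. Book value $12,600.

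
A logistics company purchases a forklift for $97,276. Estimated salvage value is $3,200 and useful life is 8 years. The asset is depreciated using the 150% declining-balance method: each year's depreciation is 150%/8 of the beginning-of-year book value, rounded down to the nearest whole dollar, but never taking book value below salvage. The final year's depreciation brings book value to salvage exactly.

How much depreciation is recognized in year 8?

$19,541

Depreciable base = $97,276 − $3,200 = $94,076.
Year 1: ⌊$97,276 × 150%/8⌋ = $18,239. Book value $79,037.
Year 2: ⌊$79,037 × 150%/8⌋ = $14,819. Book value $64,218.
Year 3: ⌊$64,218 × 150%/8⌋ = $12,040. Book value $52,178.
Year 4: ⌊$52,178 × 150%/8⌋ = $9,783. Book value $42,395.
Year 5: ⌊$42,395 × 150%/8⌋ = $7,949. Book value $34,446.
Year 6: ⌊$34,446 × 150%/8⌋ = $6,458. Book value $27,988.
Year 7: ⌊$27,988 × 150%/8⌋ = $5,247. Book value $22,741.
Year 8 (final): $22,741 − $3,200 = $19,541. Book value $3,200.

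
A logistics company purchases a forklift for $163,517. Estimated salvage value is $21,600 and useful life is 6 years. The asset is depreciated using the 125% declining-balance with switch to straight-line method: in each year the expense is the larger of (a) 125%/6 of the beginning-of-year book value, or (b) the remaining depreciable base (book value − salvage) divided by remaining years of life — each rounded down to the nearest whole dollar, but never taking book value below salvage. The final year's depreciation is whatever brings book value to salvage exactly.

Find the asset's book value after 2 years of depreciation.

$102,483

Depreciable base = $163,517 − $21,600 = $141,917.
Year 1: DB = ⌊$163,517 × 125%/6⌋ = $34,066; SL = ⌊$141,917/6⌋ = $23,652 → take DB $34,066. Book value $129,451.
Year 2: DB = ⌊$129,451 × 125%/6⌋ = $26,968; SL = ⌊$107,851/5⌋ = $21,570 → take DB $26,968. Book value $102,483.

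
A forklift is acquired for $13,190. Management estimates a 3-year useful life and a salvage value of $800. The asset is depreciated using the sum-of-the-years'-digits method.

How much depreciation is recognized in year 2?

Depreciable base = $13,190 − $800 = $12,390.
Sum of the years' digits = 3+2+1 = 6.
Year 1: $12,390 × 3/6 = $6,195. Book value $6,995.
Year 2: $12,390 × 2/6 = $4,130. Book value $2,865.

$4,130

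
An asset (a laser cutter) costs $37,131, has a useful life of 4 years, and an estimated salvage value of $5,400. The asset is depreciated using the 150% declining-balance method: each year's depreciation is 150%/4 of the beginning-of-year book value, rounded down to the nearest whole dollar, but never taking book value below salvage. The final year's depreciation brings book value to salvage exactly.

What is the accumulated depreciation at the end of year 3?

Depreciable base = $37,131 − $5,400 = $31,731.
Year 1: ⌊$37,131 × 150%/4⌋ = $13,924. Book value $23,207.
Year 2: ⌊$23,207 × 150%/4⌋ = $8,702. Book value $14,505.
Year 3: ⌊$14,505 × 150%/4⌋ = $5,439. Book value $9,066.
Accumulated through year 3 = $37,131 − $9,066 = $28,065.

$28,065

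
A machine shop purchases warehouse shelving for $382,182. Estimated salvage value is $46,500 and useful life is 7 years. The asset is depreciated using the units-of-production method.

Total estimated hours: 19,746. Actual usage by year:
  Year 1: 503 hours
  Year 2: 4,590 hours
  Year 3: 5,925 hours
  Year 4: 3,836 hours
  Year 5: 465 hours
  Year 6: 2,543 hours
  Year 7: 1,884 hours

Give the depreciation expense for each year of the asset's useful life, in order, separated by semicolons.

Depreciable base = $382,182 − $46,500 = $335,682.
Rate = $335,682 / 19,746 hours = $17 per hour.
Year 1: 503 × $17 = $8,551. Book value $373,631.
Year 2: 4,590 × $17 = $78,030. Book value $295,601.
Year 3: 5,925 × $17 = $100,725. Book value $194,876.
Year 4: 3,836 × $17 = $65,212. Book value $129,664.
Year 5: 465 × $17 = $7,905. Book value $121,759.
Year 6: 2,543 × $17 = $43,231. Book value $78,528.
Year 7: 1,884 × $17 = $32,028. Book value $46,500.

$8,551; $78,030; $100,725; $65,212; $7,905; $43,231; $32,028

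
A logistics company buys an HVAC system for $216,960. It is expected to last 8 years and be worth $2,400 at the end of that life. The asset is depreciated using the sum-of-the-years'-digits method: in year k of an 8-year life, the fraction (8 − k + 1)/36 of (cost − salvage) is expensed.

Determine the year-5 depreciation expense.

Depreciable base = $216,960 − $2,400 = $214,560.
Sum of the years' digits = 8+7+6+5+4+3+2+1 = 36.
Year 1: $214,560 × 8/36 = $47,680. Book value $169,280.
Year 2: $214,560 × 7/36 = $41,720. Book value $127,560.
Year 3: $214,560 × 6/36 = $35,760. Book value $91,800.
Year 4: $214,560 × 5/36 = $29,800. Book value $62,000.
Year 5: $214,560 × 4/36 = $23,840. Book value $38,160.

$23,840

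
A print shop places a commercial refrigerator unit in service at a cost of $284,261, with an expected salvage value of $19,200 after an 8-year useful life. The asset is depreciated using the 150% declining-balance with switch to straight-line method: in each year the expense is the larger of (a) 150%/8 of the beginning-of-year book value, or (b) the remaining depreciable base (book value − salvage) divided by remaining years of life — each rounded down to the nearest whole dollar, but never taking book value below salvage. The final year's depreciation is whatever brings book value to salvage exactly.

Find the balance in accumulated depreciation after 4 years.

$160,376

Depreciable base = $284,261 − $19,200 = $265,061.
Year 1: DB = ⌊$284,261 × 150%/8⌋ = $53,298; SL = ⌊$265,061/8⌋ = $33,132 → take DB $53,298. Book value $230,963.
Year 2: DB = ⌊$230,963 × 150%/8⌋ = $43,305; SL = ⌊$211,763/7⌋ = $30,251 → take DB $43,305. Book value $187,658.
Year 3: DB = ⌊$187,658 × 150%/8⌋ = $35,185; SL = ⌊$168,458/6⌋ = $28,076 → take DB $35,185. Book value $152,473.
Year 4: DB = ⌊$152,473 × 150%/8⌋ = $28,588; SL = ⌊$133,273/5⌋ = $26,654 → take DB $28,588. Book value $123,885.
Accumulated through year 4 = $284,261 − $123,885 = $160,376.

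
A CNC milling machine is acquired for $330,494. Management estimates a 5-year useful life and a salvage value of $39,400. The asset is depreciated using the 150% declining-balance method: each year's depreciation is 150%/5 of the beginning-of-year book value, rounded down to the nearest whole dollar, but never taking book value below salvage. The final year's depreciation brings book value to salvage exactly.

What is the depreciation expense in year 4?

$34,008

Depreciable base = $330,494 − $39,400 = $291,094.
Year 1: ⌊$330,494 × 150%/5⌋ = $99,148. Book value $231,346.
Year 2: ⌊$231,346 × 150%/5⌋ = $69,403. Book value $161,943.
Year 3: ⌊$161,943 × 150%/5⌋ = $48,582. Book value $113,361.
Year 4: ⌊$113,361 × 150%/5⌋ = $34,008. Book value $79,353.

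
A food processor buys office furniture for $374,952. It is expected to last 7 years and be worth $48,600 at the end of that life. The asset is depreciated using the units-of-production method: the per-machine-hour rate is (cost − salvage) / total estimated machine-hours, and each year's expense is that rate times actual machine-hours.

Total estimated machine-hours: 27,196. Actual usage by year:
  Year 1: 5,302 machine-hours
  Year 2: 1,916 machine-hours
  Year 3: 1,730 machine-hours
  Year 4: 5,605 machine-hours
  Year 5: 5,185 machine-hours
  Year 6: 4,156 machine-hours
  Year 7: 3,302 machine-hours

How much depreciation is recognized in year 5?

Depreciable base = $374,952 − $48,600 = $326,352.
Rate = $326,352 / 27,196 machine-hours = $12 per machine-hour.
Year 1: 5,302 × $12 = $63,624. Book value $311,328.
Year 2: 1,916 × $12 = $22,992. Book value $288,336.
Year 3: 1,730 × $12 = $20,760. Book value $267,576.
Year 4: 5,605 × $12 = $67,260. Book value $200,316.
Year 5: 5,185 × $12 = $62,220. Book value $138,096.

$62,220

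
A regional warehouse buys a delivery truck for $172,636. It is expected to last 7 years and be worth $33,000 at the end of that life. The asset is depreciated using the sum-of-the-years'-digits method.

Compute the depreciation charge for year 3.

$24,935

Depreciable base = $172,636 − $33,000 = $139,636.
Sum of the years' digits = 7+6+5+4+3+2+1 = 28.
Year 1: $139,636 × 7/28 = $34,909. Book value $137,727.
Year 2: $139,636 × 6/28 = $29,922. Book value $107,805.
Year 3: $139,636 × 5/28 = $24,935. Book value $82,870.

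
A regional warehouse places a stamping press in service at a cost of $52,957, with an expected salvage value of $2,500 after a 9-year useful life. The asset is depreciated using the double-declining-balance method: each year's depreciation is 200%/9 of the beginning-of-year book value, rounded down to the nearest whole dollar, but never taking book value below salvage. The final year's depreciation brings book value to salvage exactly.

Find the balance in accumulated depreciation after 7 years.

$43,837

Depreciable base = $52,957 − $2,500 = $50,457.
Year 1: ⌊$52,957 × 200%/9⌋ = $11,768. Book value $41,189.
Year 2: ⌊$41,189 × 200%/9⌋ = $9,153. Book value $32,036.
Year 3: ⌊$32,036 × 200%/9⌋ = $7,119. Book value $24,917.
Year 4: ⌊$24,917 × 200%/9⌋ = $5,537. Book value $19,380.
Year 5: ⌊$19,380 × 200%/9⌋ = $4,306. Book value $15,074.
Year 6: ⌊$15,074 × 200%/9⌋ = $3,349. Book value $11,725.
Year 7: ⌊$11,725 × 200%/9⌋ = $2,605. Book value $9,120.
Accumulated through year 7 = $52,957 − $9,120 = $43,837.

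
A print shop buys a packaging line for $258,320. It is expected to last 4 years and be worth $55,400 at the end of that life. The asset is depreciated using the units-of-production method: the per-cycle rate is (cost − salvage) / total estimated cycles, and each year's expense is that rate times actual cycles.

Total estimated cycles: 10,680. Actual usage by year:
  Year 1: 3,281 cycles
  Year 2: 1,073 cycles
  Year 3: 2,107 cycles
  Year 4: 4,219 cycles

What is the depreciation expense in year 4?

$80,161

Depreciable base = $258,320 − $55,400 = $202,920.
Rate = $202,920 / 10,680 cycles = $19 per cycle.
Year 1: 3,281 × $19 = $62,339. Book value $195,981.
Year 2: 1,073 × $19 = $20,387. Book value $175,594.
Year 3: 2,107 × $19 = $40,033. Book value $135,561.
Year 4: 4,219 × $19 = $80,161. Book value $55,400.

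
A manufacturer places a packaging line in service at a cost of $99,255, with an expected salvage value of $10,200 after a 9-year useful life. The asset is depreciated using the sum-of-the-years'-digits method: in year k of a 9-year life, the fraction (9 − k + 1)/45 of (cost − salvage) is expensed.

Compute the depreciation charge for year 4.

$11,874

Depreciable base = $99,255 − $10,200 = $89,055.
Sum of the years' digits = 9+8+7+6+5+4+3+2+1 = 45.
Year 1: $89,055 × 9/45 = $17,811. Book value $81,444.
Year 2: $89,055 × 8/45 = $15,832. Book value $65,612.
Year 3: $89,055 × 7/45 = $13,853. Book value $51,759.
Year 4: $89,055 × 6/45 = $11,874. Book value $39,885.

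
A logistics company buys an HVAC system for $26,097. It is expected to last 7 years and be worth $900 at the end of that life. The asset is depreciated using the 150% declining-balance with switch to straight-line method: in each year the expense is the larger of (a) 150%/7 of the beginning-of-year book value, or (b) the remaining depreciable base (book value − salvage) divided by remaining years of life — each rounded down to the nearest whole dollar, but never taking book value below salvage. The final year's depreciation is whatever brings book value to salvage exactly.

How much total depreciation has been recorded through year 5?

$19,317

Depreciable base = $26,097 − $900 = $25,197.
Year 1: DB = ⌊$26,097 × 150%/7⌋ = $5,592; SL = ⌊$25,197/7⌋ = $3,599 → take DB $5,592. Book value $20,505.
Year 2: DB = ⌊$20,505 × 150%/7⌋ = $4,393; SL = ⌊$19,605/6⌋ = $3,267 → take DB $4,393. Book value $16,112.
Year 3: DB = ⌊$16,112 × 150%/7⌋ = $3,452; SL = ⌊$15,212/5⌋ = $3,042 → take DB $3,452. Book value $12,660.
Year 4: DB = ⌊$12,660 × 150%/7⌋ = $2,712; SL = ⌊$11,760/4⌋ = $2,940 → take SL $2,940. Book value $9,720.
Year 5: DB = ⌊$9,720 × 150%/7⌋ = $2,082; SL = ⌊$8,820/3⌋ = $2,940 → take SL $2,940. Book value $6,780.
Accumulated through year 5 = $26,097 − $6,780 = $19,317.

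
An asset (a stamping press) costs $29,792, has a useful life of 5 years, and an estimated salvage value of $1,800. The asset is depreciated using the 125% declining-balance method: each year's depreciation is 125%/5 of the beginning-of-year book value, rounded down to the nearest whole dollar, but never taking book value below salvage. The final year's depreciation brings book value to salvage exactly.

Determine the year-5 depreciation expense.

Depreciable base = $29,792 − $1,800 = $27,992.
Year 1: ⌊$29,792 × 125%/5⌋ = $7,448. Book value $22,344.
Year 2: ⌊$22,344 × 125%/5⌋ = $5,586. Book value $16,758.
Year 3: ⌊$16,758 × 125%/5⌋ = $4,189. Book value $12,569.
Year 4: ⌊$12,569 × 125%/5⌋ = $3,142. Book value $9,427.
Year 5 (final): $9,427 − $1,800 = $7,627. Book value $1,800.

$7,627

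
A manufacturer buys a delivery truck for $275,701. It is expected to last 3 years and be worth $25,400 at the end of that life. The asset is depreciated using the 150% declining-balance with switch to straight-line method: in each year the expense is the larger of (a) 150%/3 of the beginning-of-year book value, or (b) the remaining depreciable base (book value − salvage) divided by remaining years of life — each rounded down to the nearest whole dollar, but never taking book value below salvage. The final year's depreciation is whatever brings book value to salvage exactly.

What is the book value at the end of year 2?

Depreciable base = $275,701 − $25,400 = $250,301.
Year 1: DB = ⌊$275,701 × 150%/3⌋ = $137,850; SL = ⌊$250,301/3⌋ = $83,433 → take DB $137,850. Book value $137,851.
Year 2: DB = ⌊$137,851 × 150%/3⌋ = $68,925; SL = ⌊$112,451/2⌋ = $56,225 → take DB $68,925. Book value $68,926.

$68,926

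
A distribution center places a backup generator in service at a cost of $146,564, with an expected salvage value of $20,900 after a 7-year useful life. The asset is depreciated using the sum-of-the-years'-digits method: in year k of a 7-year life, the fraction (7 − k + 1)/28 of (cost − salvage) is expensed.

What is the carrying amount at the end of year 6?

$25,388

Depreciable base = $146,564 − $20,900 = $125,664.
Sum of the years' digits = 7+6+5+4+3+2+1 = 28.
Year 1: $125,664 × 7/28 = $31,416. Book value $115,148.
Year 2: $125,664 × 6/28 = $26,928. Book value $88,220.
Year 3: $125,664 × 5/28 = $22,440. Book value $65,780.
Year 4: $125,664 × 4/28 = $17,952. Book value $47,828.
Year 5: $125,664 × 3/28 = $13,464. Book value $34,364.
Year 6: $125,664 × 2/28 = $8,976. Book value $25,388.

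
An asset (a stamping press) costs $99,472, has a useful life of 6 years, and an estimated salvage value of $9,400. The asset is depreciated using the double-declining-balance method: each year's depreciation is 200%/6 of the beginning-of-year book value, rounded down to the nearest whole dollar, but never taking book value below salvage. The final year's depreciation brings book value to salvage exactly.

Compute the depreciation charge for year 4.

$9,824

Depreciable base = $99,472 − $9,400 = $90,072.
Year 1: ⌊$99,472 × 200%/6⌋ = $33,157. Book value $66,315.
Year 2: ⌊$66,315 × 200%/6⌋ = $22,105. Book value $44,210.
Year 3: ⌊$44,210 × 200%/6⌋ = $14,736. Book value $29,474.
Year 4: ⌊$29,474 × 200%/6⌋ = $9,824. Book value $19,650.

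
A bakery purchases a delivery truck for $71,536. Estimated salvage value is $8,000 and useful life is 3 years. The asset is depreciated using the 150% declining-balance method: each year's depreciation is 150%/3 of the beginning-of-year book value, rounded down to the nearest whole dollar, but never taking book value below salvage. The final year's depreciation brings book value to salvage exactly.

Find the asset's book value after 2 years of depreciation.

Depreciable base = $71,536 − $8,000 = $63,536.
Year 1: ⌊$71,536 × 150%/3⌋ = $35,768. Book value $35,768.
Year 2: ⌊$35,768 × 150%/3⌋ = $17,884. Book value $17,884.

$17,884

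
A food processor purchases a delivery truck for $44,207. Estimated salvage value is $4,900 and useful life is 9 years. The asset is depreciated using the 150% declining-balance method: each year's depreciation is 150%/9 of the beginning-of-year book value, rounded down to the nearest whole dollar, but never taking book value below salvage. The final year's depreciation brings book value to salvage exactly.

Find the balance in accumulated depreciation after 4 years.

Depreciable base = $44,207 − $4,900 = $39,307.
Year 1: ⌊$44,207 × 150%/9⌋ = $7,367. Book value $36,840.
Year 2: ⌊$36,840 × 150%/9⌋ = $6,140. Book value $30,700.
Year 3: ⌊$30,700 × 150%/9⌋ = $5,116. Book value $25,584.
Year 4: ⌊$25,584 × 150%/9⌋ = $4,264. Book value $21,320.
Accumulated through year 4 = $44,207 − $21,320 = $22,887.

$22,887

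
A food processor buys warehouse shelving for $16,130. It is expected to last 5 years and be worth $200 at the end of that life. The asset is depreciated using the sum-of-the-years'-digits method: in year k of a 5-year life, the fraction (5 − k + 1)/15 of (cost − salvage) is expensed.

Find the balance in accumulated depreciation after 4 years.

$14,868

Depreciable base = $16,130 − $200 = $15,930.
Sum of the years' digits = 5+4+3+2+1 = 15.
Year 1: $15,930 × 5/15 = $5,310. Book value $10,820.
Year 2: $15,930 × 4/15 = $4,248. Book value $6,572.
Year 3: $15,930 × 3/15 = $3,186. Book value $3,386.
Year 4: $15,930 × 2/15 = $2,124. Book value $1,262.
Accumulated through year 4 = $16,130 − $1,262 = $14,868.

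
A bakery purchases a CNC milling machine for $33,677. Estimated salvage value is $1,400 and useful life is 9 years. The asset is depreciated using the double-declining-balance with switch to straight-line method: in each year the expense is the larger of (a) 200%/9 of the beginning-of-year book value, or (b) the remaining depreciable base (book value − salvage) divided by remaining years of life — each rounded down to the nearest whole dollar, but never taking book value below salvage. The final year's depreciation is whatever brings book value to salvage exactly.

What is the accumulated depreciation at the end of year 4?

Depreciable base = $33,677 − $1,400 = $32,277.
Year 1: DB = ⌊$33,677 × 200%/9⌋ = $7,483; SL = ⌊$32,277/9⌋ = $3,586 → take DB $7,483. Book value $26,194.
Year 2: DB = ⌊$26,194 × 200%/9⌋ = $5,820; SL = ⌊$24,794/8⌋ = $3,099 → take DB $5,820. Book value $20,374.
Year 3: DB = ⌊$20,374 × 200%/9⌋ = $4,527; SL = ⌊$18,974/7⌋ = $2,710 → take DB $4,527. Book value $15,847.
Year 4: DB = ⌊$15,847 × 200%/9⌋ = $3,521; SL = ⌊$14,447/6⌋ = $2,407 → take DB $3,521. Book value $12,326.
Accumulated through year 4 = $33,677 − $12,326 = $21,351.

$21,351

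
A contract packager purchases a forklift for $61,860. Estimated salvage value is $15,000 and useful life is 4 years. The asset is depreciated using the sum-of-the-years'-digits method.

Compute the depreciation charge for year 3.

$9,372

Depreciable base = $61,860 − $15,000 = $46,860.
Sum of the years' digits = 4+3+2+1 = 10.
Year 1: $46,860 × 4/10 = $18,744. Book value $43,116.
Year 2: $46,860 × 3/10 = $14,058. Book value $29,058.
Year 3: $46,860 × 2/10 = $9,372. Book value $19,686.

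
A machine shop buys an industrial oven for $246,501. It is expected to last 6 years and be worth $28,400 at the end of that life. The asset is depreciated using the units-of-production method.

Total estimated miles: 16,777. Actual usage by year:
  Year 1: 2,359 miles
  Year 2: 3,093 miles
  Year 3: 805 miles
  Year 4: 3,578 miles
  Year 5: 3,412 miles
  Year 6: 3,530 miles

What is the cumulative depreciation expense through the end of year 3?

$81,341

Depreciable base = $246,501 − $28,400 = $218,101.
Rate = $218,101 / 16,777 miles = $13 per mile.
Year 1: 2,359 × $13 = $30,667. Book value $215,834.
Year 2: 3,093 × $13 = $40,209. Book value $175,625.
Year 3: 805 × $13 = $10,465. Book value $165,160.
Accumulated through year 3 = $246,501 − $165,160 = $81,341.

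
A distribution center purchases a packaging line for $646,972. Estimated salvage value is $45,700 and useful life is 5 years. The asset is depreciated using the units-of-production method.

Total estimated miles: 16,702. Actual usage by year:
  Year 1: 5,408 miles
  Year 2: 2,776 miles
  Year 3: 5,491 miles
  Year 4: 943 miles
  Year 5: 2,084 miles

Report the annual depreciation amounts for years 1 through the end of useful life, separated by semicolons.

$194,688; $99,936; $197,676; $33,948; $75,024

Depreciable base = $646,972 − $45,700 = $601,272.
Rate = $601,272 / 16,702 miles = $36 per mile.
Year 1: 5,408 × $36 = $194,688. Book value $452,284.
Year 2: 2,776 × $36 = $99,936. Book value $352,348.
Year 3: 5,491 × $36 = $197,676. Book value $154,672.
Year 4: 943 × $36 = $33,948. Book value $120,724.
Year 5: 2,084 × $36 = $75,024. Book value $45,700.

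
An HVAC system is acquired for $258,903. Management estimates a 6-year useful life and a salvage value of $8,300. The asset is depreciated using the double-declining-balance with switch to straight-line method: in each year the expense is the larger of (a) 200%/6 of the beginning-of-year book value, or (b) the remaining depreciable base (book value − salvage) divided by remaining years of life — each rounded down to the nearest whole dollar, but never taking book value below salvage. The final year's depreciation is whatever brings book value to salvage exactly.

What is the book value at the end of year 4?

Depreciable base = $258,903 − $8,300 = $250,603.
Year 1: DB = ⌊$258,903 × 200%/6⌋ = $86,301; SL = ⌊$250,603/6⌋ = $41,767 → take DB $86,301. Book value $172,602.
Year 2: DB = ⌊$172,602 × 200%/6⌋ = $57,534; SL = ⌊$164,302/5⌋ = $32,860 → take DB $57,534. Book value $115,068.
Year 3: DB = ⌊$115,068 × 200%/6⌋ = $38,356; SL = ⌊$106,768/4⌋ = $26,692 → take DB $38,356. Book value $76,712.
Year 4: DB = ⌊$76,712 × 200%/6⌋ = $25,570; SL = ⌊$68,412/3⌋ = $22,804 → take DB $25,570. Book value $51,142.

$51,142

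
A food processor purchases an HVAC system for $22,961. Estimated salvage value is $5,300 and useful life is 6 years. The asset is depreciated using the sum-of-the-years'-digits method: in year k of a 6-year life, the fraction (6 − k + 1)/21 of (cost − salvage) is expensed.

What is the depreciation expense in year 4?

Depreciable base = $22,961 − $5,300 = $17,661.
Sum of the years' digits = 6+5+4+3+2+1 = 21.
Year 1: $17,661 × 6/21 = $5,046. Book value $17,915.
Year 2: $17,661 × 5/21 = $4,205. Book value $13,710.
Year 3: $17,661 × 4/21 = $3,364. Book value $10,346.
Year 4: $17,661 × 3/21 = $2,523. Book value $7,823.

$2,523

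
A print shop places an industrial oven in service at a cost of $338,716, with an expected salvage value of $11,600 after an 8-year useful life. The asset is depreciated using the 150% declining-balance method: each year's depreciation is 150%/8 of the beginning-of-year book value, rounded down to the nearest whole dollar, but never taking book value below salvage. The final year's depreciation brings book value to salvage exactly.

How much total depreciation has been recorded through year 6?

$241,266

Depreciable base = $338,716 − $11,600 = $327,116.
Year 1: ⌊$338,716 × 150%/8⌋ = $63,509. Book value $275,207.
Year 2: ⌊$275,207 × 150%/8⌋ = $51,601. Book value $223,606.
Year 3: ⌊$223,606 × 150%/8⌋ = $41,926. Book value $181,680.
Year 4: ⌊$181,680 × 150%/8⌋ = $34,065. Book value $147,615.
Year 5: ⌊$147,615 × 150%/8⌋ = $27,677. Book value $119,938.
Year 6: ⌊$119,938 × 150%/8⌋ = $22,488. Book value $97,450.
Accumulated through year 6 = $338,716 − $97,450 = $241,266.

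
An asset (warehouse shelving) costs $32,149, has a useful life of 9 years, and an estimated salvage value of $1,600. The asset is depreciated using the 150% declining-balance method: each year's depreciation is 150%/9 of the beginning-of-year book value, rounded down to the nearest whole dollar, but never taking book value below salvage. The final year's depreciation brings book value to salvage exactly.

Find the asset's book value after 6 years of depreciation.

$10,768

Depreciable base = $32,149 − $1,600 = $30,549.
Year 1: ⌊$32,149 × 150%/9⌋ = $5,358. Book value $26,791.
Year 2: ⌊$26,791 × 150%/9⌋ = $4,465. Book value $22,326.
Year 3: ⌊$22,326 × 150%/9⌋ = $3,721. Book value $18,605.
Year 4: ⌊$18,605 × 150%/9⌋ = $3,100. Book value $15,505.
Year 5: ⌊$15,505 × 150%/9⌋ = $2,584. Book value $12,921.
Year 6: ⌊$12,921 × 150%/9⌋ = $2,153. Book value $10,768.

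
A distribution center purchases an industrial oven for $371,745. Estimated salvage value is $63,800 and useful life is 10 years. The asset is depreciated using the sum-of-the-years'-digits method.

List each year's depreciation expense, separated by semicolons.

$55,990; $50,391; $44,792; $39,193; $33,594; $27,995; $22,396; $16,797; $11,198; $5,599

Depreciable base = $371,745 − $63,800 = $307,945.
Sum of the years' digits = 10+9+8+7+6+5+4+3+2+1 = 55.
Year 1: $307,945 × 10/55 = $55,990. Book value $315,755.
Year 2: $307,945 × 9/55 = $50,391. Book value $265,364.
Year 3: $307,945 × 8/55 = $44,792. Book value $220,572.
Year 4: $307,945 × 7/55 = $39,193. Book value $181,379.
Year 5: $307,945 × 6/55 = $33,594. Book value $147,785.
Year 6: $307,945 × 5/55 = $27,995. Book value $119,790.
Year 7: $307,945 × 4/55 = $22,396. Book value $97,394.
Year 8: $307,945 × 3/55 = $16,797. Book value $80,597.
Year 9: $307,945 × 2/55 = $11,198. Book value $69,399.
Year 10: $307,945 × 1/55 = $5,599. Book value $63,800.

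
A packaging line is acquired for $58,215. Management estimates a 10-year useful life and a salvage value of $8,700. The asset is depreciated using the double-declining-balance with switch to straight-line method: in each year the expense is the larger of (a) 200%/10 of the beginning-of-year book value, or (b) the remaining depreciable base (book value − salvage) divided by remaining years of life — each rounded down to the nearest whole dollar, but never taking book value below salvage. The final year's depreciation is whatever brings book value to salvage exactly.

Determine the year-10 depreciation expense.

$0

Depreciable base = $58,215 − $8,700 = $49,515.
Year 1: DB = ⌊$58,215 × 200%/10⌋ = $11,643; SL = ⌊$49,515/10⌋ = $4,951 → take DB $11,643. Book value $46,572.
Year 2: DB = ⌊$46,572 × 200%/10⌋ = $9,314; SL = ⌊$37,872/9⌋ = $4,208 → take DB $9,314. Book value $37,258.
Year 3: DB = ⌊$37,258 × 200%/10⌋ = $7,451; SL = ⌊$28,558/8⌋ = $3,569 → take DB $7,451. Book value $29,807.
Year 4: DB = ⌊$29,807 × 200%/10⌋ = $5,961; SL = ⌊$21,107/7⌋ = $3,015 → take DB $5,961. Book value $23,846.
Year 5: DB = ⌊$23,846 × 200%/10⌋ = $4,769; SL = ⌊$15,146/6⌋ = $2,524 → take DB $4,769. Book value $19,077.
Year 6: DB = ⌊$19,077 × 200%/10⌋ = $3,815; SL = ⌊$10,377/5⌋ = $2,075 → take DB $3,815. Book value $15,262.
Year 7: DB = ⌊$15,262 × 200%/10⌋ = $3,052; SL = ⌊$6,562/4⌋ = $1,640 → take DB $3,052. Book value $12,210.
Year 8: DB = ⌊$12,210 × 200%/10⌋ = $2,442; SL = ⌊$3,510/3⌋ = $1,170 → take DB $2,442. Book value $9,768.
Year 9: DB = ⌊$9,768 × 200%/10⌋ = $1,953; SL = ⌊$1,068/2⌋ = $534 → take DB $1,953, capped at $1,068. Book value $8,700.
Year 10 (final): $8,700 − $8,700 = $0. Book value $8,700.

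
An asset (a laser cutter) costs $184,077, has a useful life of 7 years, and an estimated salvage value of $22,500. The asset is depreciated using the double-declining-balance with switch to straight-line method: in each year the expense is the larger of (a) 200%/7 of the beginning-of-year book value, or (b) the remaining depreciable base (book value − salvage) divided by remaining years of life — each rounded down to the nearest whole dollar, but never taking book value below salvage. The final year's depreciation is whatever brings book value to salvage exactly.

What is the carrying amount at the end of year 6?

$24,449

Depreciable base = $184,077 − $22,500 = $161,577.
Year 1: DB = ⌊$184,077 × 200%/7⌋ = $52,593; SL = ⌊$161,577/7⌋ = $23,082 → take DB $52,593. Book value $131,484.
Year 2: DB = ⌊$131,484 × 200%/7⌋ = $37,566; SL = ⌊$108,984/6⌋ = $18,164 → take DB $37,566. Book value $93,918.
Year 3: DB = ⌊$93,918 × 200%/7⌋ = $26,833; SL = ⌊$71,418/5⌋ = $14,283 → take DB $26,833. Book value $67,085.
Year 4: DB = ⌊$67,085 × 200%/7⌋ = $19,167; SL = ⌊$44,585/4⌋ = $11,146 → take DB $19,167. Book value $47,918.
Year 5: DB = ⌊$47,918 × 200%/7⌋ = $13,690; SL = ⌊$25,418/3⌋ = $8,472 → take DB $13,690. Book value $34,228.
Year 6: DB = ⌊$34,228 × 200%/7⌋ = $9,779; SL = ⌊$11,728/2⌋ = $5,864 → take DB $9,779. Book value $24,449.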